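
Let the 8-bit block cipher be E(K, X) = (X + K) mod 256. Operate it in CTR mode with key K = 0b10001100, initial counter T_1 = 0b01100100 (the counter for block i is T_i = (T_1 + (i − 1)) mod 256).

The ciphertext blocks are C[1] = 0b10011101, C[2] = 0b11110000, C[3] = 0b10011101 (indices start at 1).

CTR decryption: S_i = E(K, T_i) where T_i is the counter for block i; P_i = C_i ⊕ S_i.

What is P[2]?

P[2] = 0b00000001

P[2]: T = 0b01100101, S = E(K, T) = 0b11110001; 0b11110000 ⊕ 0b11110001 = 0b00000001.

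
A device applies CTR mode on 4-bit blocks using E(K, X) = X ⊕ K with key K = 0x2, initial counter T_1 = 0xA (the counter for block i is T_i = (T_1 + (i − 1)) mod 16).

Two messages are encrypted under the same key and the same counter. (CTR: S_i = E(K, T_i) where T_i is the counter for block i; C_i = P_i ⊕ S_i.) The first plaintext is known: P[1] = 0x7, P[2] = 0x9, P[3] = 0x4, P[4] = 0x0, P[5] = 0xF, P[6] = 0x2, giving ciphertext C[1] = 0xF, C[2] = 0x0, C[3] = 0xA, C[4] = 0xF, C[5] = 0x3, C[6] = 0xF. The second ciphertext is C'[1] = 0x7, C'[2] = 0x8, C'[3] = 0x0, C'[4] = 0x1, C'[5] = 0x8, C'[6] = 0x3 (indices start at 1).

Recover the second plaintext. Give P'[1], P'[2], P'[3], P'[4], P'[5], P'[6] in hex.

In CTR with a reused counter, both messages share the same keystream S_i, so C_i ⊕ C'_i = P_i ⊕ P'_i and thus P'_i = P_i ⊕ C_i ⊕ C'_i.
P'[1]: 0x7 ⊕ 0xF ⊕ 0x7 = 0xF.
P'[2]: 0x9 ⊕ 0x0 ⊕ 0x8 = 0x1.
P'[3]: 0x4 ⊕ 0xA ⊕ 0x0 = 0xE.
P'[4]: 0x0 ⊕ 0xF ⊕ 0x1 = 0xE.
P'[5]: 0xF ⊕ 0x3 ⊕ 0x8 = 0x4.
P'[6]: 0x2 ⊕ 0xF ⊕ 0x3 = 0xE.

P'[1] = 0xF, P'[2] = 0x1, P'[3] = 0xE, P'[4] = 0xE, P'[5] = 0x4, P'[6] = 0xE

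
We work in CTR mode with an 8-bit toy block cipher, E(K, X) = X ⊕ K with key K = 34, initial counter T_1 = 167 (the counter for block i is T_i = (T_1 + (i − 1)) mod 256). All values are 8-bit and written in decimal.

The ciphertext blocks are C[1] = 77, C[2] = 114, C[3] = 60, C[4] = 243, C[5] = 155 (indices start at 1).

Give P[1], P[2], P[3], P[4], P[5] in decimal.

CTR decryption: S_i = E(K, T_i) where T_i is the counter for block i; P_i = C_i ⊕ S_i.
P[1]: T = 167, S = E(K, T) = 133; 77 ⊕ 133 = 200.
P[2]: T = 168, S = E(K, T) = 138; 114 ⊕ 138 = 248.
P[3]: T = 169, S = E(K, T) = 139; 60 ⊕ 139 = 183.
P[4]: T = 170, S = E(K, T) = 136; 243 ⊕ 136 = 123.
P[5]: T = 171, S = E(K, T) = 137; 155 ⊕ 137 = 18.

P[1] = 200, P[2] = 248, P[3] = 183, P[4] = 123, P[5] = 18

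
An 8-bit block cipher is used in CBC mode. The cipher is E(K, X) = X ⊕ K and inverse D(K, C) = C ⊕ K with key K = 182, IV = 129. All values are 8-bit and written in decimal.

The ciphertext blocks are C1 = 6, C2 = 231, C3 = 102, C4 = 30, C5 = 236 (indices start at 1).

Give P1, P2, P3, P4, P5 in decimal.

P1 = 49, P2 = 87, P3 = 55, P4 = 206, P5 = 68

CBC decryption: P_i = D(K, C_i) ⊕ C_{i−1}, with C_{0} = IV.
P1: D(K, 6) = 176; 176 ⊕ 129 = 49.
P2: D(K, 231) = 81; 81 ⊕ 6 = 87.
P3: D(K, 102) = 208; 208 ⊕ 231 = 55.
P4: D(K, 30) = 168; 168 ⊕ 102 = 206.
P5: D(K, 236) = 90; 90 ⊕ 30 = 68.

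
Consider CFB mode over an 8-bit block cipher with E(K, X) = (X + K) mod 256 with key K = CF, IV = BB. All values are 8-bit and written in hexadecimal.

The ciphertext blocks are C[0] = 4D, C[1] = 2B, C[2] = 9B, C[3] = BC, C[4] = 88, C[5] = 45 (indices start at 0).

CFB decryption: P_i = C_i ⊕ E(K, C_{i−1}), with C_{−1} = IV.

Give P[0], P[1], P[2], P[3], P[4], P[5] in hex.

P[0]: E(K, BB) = 8A; 4D ⊕ 8A = C7.
P[1]: E(K, 4D) = 1C; 2B ⊕ 1C = 37.
P[2]: E(K, 2B) = FA; 9B ⊕ FA = 61.
P[3]: E(K, 9B) = 6A; BC ⊕ 6A = D6.
P[4]: E(K, BC) = 8B; 88 ⊕ 8B = 03.
P[5]: E(K, 88) = 57; 45 ⊕ 57 = 12.

P[0] = C7, P[1] = 37, P[2] = 61, P[3] = D6, P[4] = 03, P[5] = 12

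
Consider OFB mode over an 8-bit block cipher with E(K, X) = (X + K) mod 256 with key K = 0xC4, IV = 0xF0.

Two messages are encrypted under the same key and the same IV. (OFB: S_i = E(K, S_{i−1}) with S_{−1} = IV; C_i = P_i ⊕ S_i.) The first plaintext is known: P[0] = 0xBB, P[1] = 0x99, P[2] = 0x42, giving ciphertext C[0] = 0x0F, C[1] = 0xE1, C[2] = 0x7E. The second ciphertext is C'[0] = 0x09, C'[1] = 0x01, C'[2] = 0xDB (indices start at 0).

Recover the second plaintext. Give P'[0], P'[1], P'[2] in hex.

In OFB with a reused IV, both messages share the same keystream S_i, so C_i ⊕ C'_i = P_i ⊕ P'_i and thus P'_i = P_i ⊕ C_i ⊕ C'_i.
P'[0]: 0xBB ⊕ 0x0F ⊕ 0x09 = 0xBD.
P'[1]: 0x99 ⊕ 0xE1 ⊕ 0x01 = 0x79.
P'[2]: 0x42 ⊕ 0x7E ⊕ 0xDB = 0xE7.

P'[0] = 0xBD, P'[1] = 0x79, P'[2] = 0xE7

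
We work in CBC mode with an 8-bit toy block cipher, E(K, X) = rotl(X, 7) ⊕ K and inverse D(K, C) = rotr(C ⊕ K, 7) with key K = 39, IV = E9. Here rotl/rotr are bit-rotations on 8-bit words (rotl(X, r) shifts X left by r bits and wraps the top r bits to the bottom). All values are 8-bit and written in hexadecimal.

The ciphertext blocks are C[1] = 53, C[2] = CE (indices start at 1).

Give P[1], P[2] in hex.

P[1] = 3D, P[2] = BC

CBC decryption: P_i = D(K, C_i) ⊕ C_{i−1}, with C_{0} = IV.
P[1]: D(K, 53) = D4; D4 ⊕ E9 = 3D.
P[2]: D(K, CE) = EF; EF ⊕ 53 = BC.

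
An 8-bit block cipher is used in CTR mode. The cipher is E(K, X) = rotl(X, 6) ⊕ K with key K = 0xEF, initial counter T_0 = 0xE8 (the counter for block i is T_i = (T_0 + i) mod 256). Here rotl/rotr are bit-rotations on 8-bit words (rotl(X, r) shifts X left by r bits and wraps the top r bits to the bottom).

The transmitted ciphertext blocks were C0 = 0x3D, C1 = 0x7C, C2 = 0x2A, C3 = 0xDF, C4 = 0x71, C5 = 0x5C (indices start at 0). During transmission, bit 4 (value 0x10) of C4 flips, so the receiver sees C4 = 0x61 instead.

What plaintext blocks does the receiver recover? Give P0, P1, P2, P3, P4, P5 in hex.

CTR decryption: S_i = E(K, T_i) where T_i is the counter for block i; P_i = C_i ⊕ S_i.
Only C4 changed, to 0x61. In CTR, a change in C_i flips the same bit in P_i only; the keystream is unaffected. Decrypting the received ciphertext:
P0: T = 0xE8, S = E(K, T) = 0xD5; 0x3D ⊕ 0xD5 = 0xE8.
P1: T = 0xE9, S = E(K, T) = 0x95; 0x7C ⊕ 0x95 = 0xE9.
P2: T = 0xEA, S = E(K, T) = 0x55; 0x2A ⊕ 0x55 = 0x7F.
P3: T = 0xEB, S = E(K, T) = 0x15; 0xDF ⊕ 0x15 = 0xCA.
P4: T = 0xEC, S = E(K, T) = 0xD4; 0x61 ⊕ 0xD4 = 0xB5.
P5: T = 0xED, S = E(K, T) = 0x94; 0x5C ⊕ 0x94 = 0xC8.
Blocks that differ from the original plaintext: P4.

P0 = 0xE8, P1 = 0xE9, P2 = 0x7F, P3 = 0xCA, P4 = 0xB5, P5 = 0xC8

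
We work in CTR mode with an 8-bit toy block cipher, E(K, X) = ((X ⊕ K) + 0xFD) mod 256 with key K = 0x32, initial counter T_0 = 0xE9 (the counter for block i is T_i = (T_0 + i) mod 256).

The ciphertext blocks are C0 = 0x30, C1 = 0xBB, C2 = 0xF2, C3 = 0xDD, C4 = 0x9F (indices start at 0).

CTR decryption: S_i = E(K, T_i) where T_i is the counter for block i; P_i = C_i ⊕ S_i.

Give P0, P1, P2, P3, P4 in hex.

P0 = 0xE8, P1 = 0x6E, P2 = 0x24, P3 = 0x06, P4 = 0x43

P0: T = 0xE9, S = E(K, T) = 0xD8; 0x30 ⊕ 0xD8 = 0xE8.
P1: T = 0xEA, S = E(K, T) = 0xD5; 0xBB ⊕ 0xD5 = 0x6E.
P2: T = 0xEB, S = E(K, T) = 0xD6; 0xF2 ⊕ 0xD6 = 0x24.
P3: T = 0xEC, S = E(K, T) = 0xDB; 0xDD ⊕ 0xDB = 0x06.
P4: T = 0xED, S = E(K, T) = 0xDC; 0x9F ⊕ 0xDC = 0x43.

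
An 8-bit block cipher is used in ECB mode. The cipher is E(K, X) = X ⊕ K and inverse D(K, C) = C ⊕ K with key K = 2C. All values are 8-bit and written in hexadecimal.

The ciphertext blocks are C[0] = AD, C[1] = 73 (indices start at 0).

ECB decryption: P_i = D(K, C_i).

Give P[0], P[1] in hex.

P[0]: D(K, AD) = 81.
P[1]: D(K, 73) = 5F.

P[0] = 81, P[1] = 5F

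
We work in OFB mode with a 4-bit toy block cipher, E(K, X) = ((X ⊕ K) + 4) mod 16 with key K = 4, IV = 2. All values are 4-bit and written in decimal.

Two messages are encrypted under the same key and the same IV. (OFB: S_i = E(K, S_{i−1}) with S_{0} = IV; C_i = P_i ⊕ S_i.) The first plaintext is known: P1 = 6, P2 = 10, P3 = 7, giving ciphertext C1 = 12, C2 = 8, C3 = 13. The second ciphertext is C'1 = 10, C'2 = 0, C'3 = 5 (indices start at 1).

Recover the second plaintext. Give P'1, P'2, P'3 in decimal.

P'1 = 0, P'2 = 2, P'3 = 15

In OFB with a reused IV, both messages share the same keystream S_i, so C_i ⊕ C'_i = P_i ⊕ P'_i and thus P'_i = P_i ⊕ C_i ⊕ C'_i.
P'1: 6 ⊕ 12 ⊕ 10 = 0.
P'2: 10 ⊕ 8 ⊕ 0 = 2.
P'3: 7 ⊕ 13 ⊕ 5 = 15.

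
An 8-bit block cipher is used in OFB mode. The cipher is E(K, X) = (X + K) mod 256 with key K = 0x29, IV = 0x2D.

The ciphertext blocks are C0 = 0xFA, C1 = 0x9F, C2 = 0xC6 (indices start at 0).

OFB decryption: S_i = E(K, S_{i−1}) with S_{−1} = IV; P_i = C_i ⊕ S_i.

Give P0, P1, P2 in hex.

P0 = 0xAC, P1 = 0xE0, P2 = 0x6E

P0: S = E(K, 0x2D) = 0x56; 0xFA ⊕ 0x56 = 0xAC.
P1: S = E(K, 0x56) = 0x7F; 0x9F ⊕ 0x7F = 0xE0.
P2: S = E(K, 0x7F) = 0xA8; 0xC6 ⊕ 0xA8 = 0x6E.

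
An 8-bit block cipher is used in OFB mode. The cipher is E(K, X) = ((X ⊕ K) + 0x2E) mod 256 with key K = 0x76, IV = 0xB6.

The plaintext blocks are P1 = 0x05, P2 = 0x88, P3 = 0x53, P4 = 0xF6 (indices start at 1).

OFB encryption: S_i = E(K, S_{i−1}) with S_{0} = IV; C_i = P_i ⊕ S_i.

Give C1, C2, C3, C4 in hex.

C1: S = E(K, 0xB6) = 0xEE; 0x05 ⊕ 0xEE = 0xEB.
C2: S = E(K, 0xEE) = 0xC6; 0x88 ⊕ 0xC6 = 0x4E.
C3: S = E(K, 0xC6) = 0xDE; 0x53 ⊕ 0xDE = 0x8D.
C4: S = E(K, 0xDE) = 0xD6; 0xF6 ⊕ 0xD6 = 0x20.

C1 = 0xEB, C2 = 0x4E, C3 = 0x8D, C4 = 0x20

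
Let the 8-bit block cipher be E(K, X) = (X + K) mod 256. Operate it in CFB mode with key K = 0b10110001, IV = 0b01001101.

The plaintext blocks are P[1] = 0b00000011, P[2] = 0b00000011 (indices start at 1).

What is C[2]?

C[2] = 0b10101101

CFB encryption: C_i = P_i ⊕ E(K, C_{i−1}), with C_{0} = IV.
C[1]: E(K, 0b01001101) = 0b11111110; 0b00000011 ⊕ 0b11111110 = 0b11111101.
C[2]: E(K, 0b11111101) = 0b10101110; 0b00000011 ⊕ 0b10101110 = 0b10101101.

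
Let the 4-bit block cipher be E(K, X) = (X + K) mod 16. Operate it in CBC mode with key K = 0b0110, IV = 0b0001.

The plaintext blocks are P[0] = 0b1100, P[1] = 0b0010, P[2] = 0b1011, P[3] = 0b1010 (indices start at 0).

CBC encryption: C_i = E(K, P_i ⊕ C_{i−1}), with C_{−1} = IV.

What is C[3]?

C[3] = 0b1110

C[0]: P[0] ⊕ 0b0001 = 0b1101; E(K, 0b1101) = 0b0011.
C[1]: P[1] ⊕ 0b0011 = 0b0001; E(K, 0b0001) = 0b0111.
C[2]: P[2] ⊕ 0b0111 = 0b1100; E(K, 0b1100) = 0b0010.
C[3]: P[3] ⊕ 0b0010 = 0b1000; E(K, 0b1000) = 0b1110.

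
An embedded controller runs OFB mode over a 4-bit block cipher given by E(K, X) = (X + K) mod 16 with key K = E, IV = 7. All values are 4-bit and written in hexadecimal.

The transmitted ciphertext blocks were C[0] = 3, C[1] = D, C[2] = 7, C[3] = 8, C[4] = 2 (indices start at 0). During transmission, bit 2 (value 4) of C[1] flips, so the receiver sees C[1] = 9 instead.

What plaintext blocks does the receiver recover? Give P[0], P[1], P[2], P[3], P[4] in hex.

OFB decryption: S_i = E(K, S_{i−1}) with S_{−1} = IV; P_i = C_i ⊕ S_i.
Only C[1] changed, to 9. In OFB, a change in C_i flips the same bit in P_i only; the keystream is unaffected. Decrypting the received ciphertext:
P[0]: S = E(K, 7) = 5; 3 ⊕ 5 = 6.
P[1]: S = E(K, 5) = 3; 9 ⊕ 3 = A.
P[2]: S = E(K, 3) = 1; 7 ⊕ 1 = 6.
P[3]: S = E(K, 1) = F; 8 ⊕ F = 7.
P[4]: S = E(K, F) = D; 2 ⊕ D = F.
Blocks that differ from the original plaintext: P[1].

P[0] = 6, P[1] = A, P[2] = 6, P[3] = 7, P[4] = F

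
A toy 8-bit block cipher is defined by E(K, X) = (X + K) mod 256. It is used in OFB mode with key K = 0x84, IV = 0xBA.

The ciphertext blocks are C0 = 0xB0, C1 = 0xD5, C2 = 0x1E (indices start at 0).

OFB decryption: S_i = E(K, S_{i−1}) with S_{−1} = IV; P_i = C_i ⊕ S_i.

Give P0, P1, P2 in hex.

P0 = 0x8E, P1 = 0x17, P2 = 0x58

P0: S = E(K, 0xBA) = 0x3E; 0xB0 ⊕ 0x3E = 0x8E.
P1: S = E(K, 0x3E) = 0xC2; 0xD5 ⊕ 0xC2 = 0x17.
P2: S = E(K, 0xC2) = 0x46; 0x1E ⊕ 0x46 = 0x58.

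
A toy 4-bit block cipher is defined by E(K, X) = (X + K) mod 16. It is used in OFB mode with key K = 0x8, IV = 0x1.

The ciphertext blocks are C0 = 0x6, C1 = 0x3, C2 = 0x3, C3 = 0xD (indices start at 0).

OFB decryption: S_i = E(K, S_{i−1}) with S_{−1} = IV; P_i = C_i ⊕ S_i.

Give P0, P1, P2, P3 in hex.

P0: S = E(K, 0x1) = 0x9; 0x6 ⊕ 0x9 = 0xF.
P1: S = E(K, 0x9) = 0x1; 0x3 ⊕ 0x1 = 0x2.
P2: S = E(K, 0x1) = 0x9; 0x3 ⊕ 0x9 = 0xA.
P3: S = E(K, 0x9) = 0x1; 0xD ⊕ 0x1 = 0xC.

P0 = 0xF, P1 = 0x2, P2 = 0xA, P3 = 0xC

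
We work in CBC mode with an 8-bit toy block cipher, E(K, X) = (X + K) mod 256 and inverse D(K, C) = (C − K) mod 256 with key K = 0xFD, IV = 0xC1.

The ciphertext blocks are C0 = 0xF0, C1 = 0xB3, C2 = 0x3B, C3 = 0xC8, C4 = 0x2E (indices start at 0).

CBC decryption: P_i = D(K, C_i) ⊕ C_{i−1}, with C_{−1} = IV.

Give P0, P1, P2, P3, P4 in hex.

P0 = 0x32, P1 = 0x46, P2 = 0x8D, P3 = 0xF0, P4 = 0xF9

P0: D(K, 0xF0) = 0xF3; 0xF3 ⊕ 0xC1 = 0x32.
P1: D(K, 0xB3) = 0xB6; 0xB6 ⊕ 0xF0 = 0x46.
P2: D(K, 0x3B) = 0x3E; 0x3E ⊕ 0xB3 = 0x8D.
P3: D(K, 0xC8) = 0xCB; 0xCB ⊕ 0x3B = 0xF0.
P4: D(K, 0x2E) = 0x31; 0x31 ⊕ 0xC8 = 0xF9.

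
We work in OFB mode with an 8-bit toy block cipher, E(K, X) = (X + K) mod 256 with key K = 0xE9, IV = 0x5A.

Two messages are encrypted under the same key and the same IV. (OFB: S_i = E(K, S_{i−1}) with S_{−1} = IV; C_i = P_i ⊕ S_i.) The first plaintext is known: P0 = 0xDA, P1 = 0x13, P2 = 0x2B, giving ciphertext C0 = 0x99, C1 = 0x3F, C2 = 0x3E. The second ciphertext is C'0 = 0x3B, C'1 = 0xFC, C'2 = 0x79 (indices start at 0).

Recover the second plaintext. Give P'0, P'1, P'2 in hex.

P'0 = 0x78, P'1 = 0xD0, P'2 = 0x6C

In OFB with a reused IV, both messages share the same keystream S_i, so C_i ⊕ C'_i = P_i ⊕ P'_i and thus P'_i = P_i ⊕ C_i ⊕ C'_i.
P'0: 0xDA ⊕ 0x99 ⊕ 0x3B = 0x78.
P'1: 0x13 ⊕ 0x3F ⊕ 0xFC = 0xD0.
P'2: 0x2B ⊕ 0x3E ⊕ 0x79 = 0x6C.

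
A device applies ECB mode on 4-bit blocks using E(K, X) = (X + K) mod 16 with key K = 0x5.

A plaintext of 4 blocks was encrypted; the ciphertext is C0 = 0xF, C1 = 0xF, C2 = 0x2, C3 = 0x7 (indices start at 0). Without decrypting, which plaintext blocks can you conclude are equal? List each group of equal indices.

ECB encrypts each block independently with the same key, so equal ciphertext blocks imply equal plaintext blocks.
C0 = C1 = 0xF, so P0 = P1.

P0 = P1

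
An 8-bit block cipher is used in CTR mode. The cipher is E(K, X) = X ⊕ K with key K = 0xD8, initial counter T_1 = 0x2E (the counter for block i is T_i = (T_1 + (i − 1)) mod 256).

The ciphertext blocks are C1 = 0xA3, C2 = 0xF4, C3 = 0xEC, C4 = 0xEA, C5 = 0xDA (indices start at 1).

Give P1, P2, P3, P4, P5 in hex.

P1 = 0x55, P2 = 0x03, P3 = 0x04, P4 = 0x03, P5 = 0x30

CTR decryption: S_i = E(K, T_i) where T_i is the counter for block i; P_i = C_i ⊕ S_i.
P1: T = 0x2E, S = E(K, T) = 0xF6; 0xA3 ⊕ 0xF6 = 0x55.
P2: T = 0x2F, S = E(K, T) = 0xF7; 0xF4 ⊕ 0xF7 = 0x03.
P3: T = 0x30, S = E(K, T) = 0xE8; 0xEC ⊕ 0xE8 = 0x04.
P4: T = 0x31, S = E(K, T) = 0xE9; 0xEA ⊕ 0xE9 = 0x03.
P5: T = 0x32, S = E(K, T) = 0xEA; 0xDA ⊕ 0xEA = 0x30.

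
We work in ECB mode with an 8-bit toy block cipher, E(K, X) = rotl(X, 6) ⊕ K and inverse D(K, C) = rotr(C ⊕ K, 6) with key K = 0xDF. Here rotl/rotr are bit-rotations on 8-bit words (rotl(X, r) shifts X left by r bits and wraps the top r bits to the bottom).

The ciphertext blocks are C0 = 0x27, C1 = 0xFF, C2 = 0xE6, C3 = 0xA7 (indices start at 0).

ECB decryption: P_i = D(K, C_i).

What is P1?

P1 = 0x80

P1: D(K, 0xFF) = 0x80.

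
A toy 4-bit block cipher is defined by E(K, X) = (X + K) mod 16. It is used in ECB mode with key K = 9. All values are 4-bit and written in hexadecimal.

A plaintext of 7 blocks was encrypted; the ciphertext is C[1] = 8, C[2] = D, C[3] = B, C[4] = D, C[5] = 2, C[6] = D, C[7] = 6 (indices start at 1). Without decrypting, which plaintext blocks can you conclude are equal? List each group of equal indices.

ECB encrypts each block independently with the same key, so equal ciphertext blocks imply equal plaintext blocks.
C[2] = C[4] = C[6] = D, so P[2] = P[4] = P[6].

P[2] = P[4] = P[6]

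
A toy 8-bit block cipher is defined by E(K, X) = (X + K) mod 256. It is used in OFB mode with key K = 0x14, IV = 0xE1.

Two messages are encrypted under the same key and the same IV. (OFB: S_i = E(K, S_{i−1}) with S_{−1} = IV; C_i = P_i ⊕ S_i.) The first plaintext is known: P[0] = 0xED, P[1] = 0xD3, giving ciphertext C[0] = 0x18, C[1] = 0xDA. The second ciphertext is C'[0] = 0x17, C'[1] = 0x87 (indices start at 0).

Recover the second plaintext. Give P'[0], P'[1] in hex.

P'[0] = 0xE2, P'[1] = 0x8E

In OFB with a reused IV, both messages share the same keystream S_i, so C_i ⊕ C'_i = P_i ⊕ P'_i and thus P'_i = P_i ⊕ C_i ⊕ C'_i.
P'[0]: 0xED ⊕ 0x18 ⊕ 0x17 = 0xE2.
P'[1]: 0xD3 ⊕ 0xDA ⊕ 0x87 = 0x8E.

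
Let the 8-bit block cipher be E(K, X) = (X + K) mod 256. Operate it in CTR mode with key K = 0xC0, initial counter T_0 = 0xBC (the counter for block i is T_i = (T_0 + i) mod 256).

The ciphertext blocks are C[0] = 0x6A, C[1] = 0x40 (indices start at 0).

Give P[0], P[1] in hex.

CTR decryption: S_i = E(K, T_i) where T_i is the counter for block i; P_i = C_i ⊕ S_i.
P[0]: T = 0xBC, S = E(K, T) = 0x7C; 0x6A ⊕ 0x7C = 0x16.
P[1]: T = 0xBD, S = E(K, T) = 0x7D; 0x40 ⊕ 0x7D = 0x3D.

P[0] = 0x16, P[1] = 0x3D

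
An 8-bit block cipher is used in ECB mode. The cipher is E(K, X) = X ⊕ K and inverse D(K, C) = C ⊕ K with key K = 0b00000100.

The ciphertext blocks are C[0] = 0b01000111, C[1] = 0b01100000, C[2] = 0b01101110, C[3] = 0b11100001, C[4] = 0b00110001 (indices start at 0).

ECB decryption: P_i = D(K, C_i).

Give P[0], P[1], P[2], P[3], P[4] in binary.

P[0] = 0b01000011, P[1] = 0b01100100, P[2] = 0b01101010, P[3] = 0b11100101, P[4] = 0b00110101

P[0]: D(K, 0b01000111) = 0b01000011.
P[1]: D(K, 0b01100000) = 0b01100100.
P[2]: D(K, 0b01101110) = 0b01101010.
P[3]: D(K, 0b11100001) = 0b11100101.
P[4]: D(K, 0b00110001) = 0b00110101.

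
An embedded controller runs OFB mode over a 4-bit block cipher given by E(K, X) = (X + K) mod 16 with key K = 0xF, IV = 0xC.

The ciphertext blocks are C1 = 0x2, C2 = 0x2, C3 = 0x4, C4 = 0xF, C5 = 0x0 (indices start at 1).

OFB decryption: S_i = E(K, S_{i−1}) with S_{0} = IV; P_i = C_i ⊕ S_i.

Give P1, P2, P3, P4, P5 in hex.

P1 = 0x9, P2 = 0x8, P3 = 0xD, P4 = 0x7, P5 = 0x7

P1: S = E(K, 0xC) = 0xB; 0x2 ⊕ 0xB = 0x9.
P2: S = E(K, 0xB) = 0xA; 0x2 ⊕ 0xA = 0x8.
P3: S = E(K, 0xA) = 0x9; 0x4 ⊕ 0x9 = 0xD.
P4: S = E(K, 0x9) = 0x8; 0xF ⊕ 0x8 = 0x7.
P5: S = E(K, 0x8) = 0x7; 0x0 ⊕ 0x7 = 0x7.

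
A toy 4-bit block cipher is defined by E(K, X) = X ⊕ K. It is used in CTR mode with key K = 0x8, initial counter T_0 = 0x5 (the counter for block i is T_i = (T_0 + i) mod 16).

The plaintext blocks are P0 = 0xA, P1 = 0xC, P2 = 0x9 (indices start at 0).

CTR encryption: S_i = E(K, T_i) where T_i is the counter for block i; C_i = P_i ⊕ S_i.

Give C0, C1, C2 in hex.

C0 = 0x7, C1 = 0x2, C2 = 0x6

C0: T = 0x5, S = E(K, T) = 0xD; 0xA ⊕ 0xD = 0x7.
C1: T = 0x6, S = E(K, T) = 0xE; 0xC ⊕ 0xE = 0x2.
C2: T = 0x7, S = E(K, T) = 0xF; 0x9 ⊕ 0xF = 0x6.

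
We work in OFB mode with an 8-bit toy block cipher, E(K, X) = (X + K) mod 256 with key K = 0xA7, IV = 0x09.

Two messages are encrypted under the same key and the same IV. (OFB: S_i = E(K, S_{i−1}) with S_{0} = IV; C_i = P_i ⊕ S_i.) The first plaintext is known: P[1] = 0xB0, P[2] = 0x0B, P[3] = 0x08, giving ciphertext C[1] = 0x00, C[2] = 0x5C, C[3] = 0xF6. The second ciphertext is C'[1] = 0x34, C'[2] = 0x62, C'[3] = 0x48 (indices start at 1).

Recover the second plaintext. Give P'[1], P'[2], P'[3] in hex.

In OFB with a reused IV, both messages share the same keystream S_i, so C_i ⊕ C'_i = P_i ⊕ P'_i and thus P'_i = P_i ⊕ C_i ⊕ C'_i.
P'[1]: 0xB0 ⊕ 0x00 ⊕ 0x34 = 0x84.
P'[2]: 0x0B ⊕ 0x5C ⊕ 0x62 = 0x35.
P'[3]: 0x08 ⊕ 0xF6 ⊕ 0x48 = 0xB6.

P'[1] = 0x84, P'[2] = 0x35, P'[3] = 0xB6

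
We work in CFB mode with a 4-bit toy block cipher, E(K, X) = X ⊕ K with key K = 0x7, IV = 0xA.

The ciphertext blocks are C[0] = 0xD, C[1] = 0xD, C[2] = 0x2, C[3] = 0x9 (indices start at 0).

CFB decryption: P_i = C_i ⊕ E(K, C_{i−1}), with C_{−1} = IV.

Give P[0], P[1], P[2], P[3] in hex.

P[0]: E(K, 0xA) = 0xD; 0xD ⊕ 0xD = 0x0.
P[1]: E(K, 0xD) = 0xA; 0xD ⊕ 0xA = 0x7.
P[2]: E(K, 0xD) = 0xA; 0x2 ⊕ 0xA = 0x8.
P[3]: E(K, 0x2) = 0x5; 0x9 ⊕ 0x5 = 0xC.

P[0] = 0x0, P[1] = 0x7, P[2] = 0x8, P[3] = 0xC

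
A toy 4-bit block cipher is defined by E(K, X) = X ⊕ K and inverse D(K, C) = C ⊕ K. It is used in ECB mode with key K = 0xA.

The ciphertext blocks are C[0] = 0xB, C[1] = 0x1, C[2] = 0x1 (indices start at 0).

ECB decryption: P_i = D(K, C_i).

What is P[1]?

P[1]: D(K, 0x1) = 0xB.

P[1] = 0xB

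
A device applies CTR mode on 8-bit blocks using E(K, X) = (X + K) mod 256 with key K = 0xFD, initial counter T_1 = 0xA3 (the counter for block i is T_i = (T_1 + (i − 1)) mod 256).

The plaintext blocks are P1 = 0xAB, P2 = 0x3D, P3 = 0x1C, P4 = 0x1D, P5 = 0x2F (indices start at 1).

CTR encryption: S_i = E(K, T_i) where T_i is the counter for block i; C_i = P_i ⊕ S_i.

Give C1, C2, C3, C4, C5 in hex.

C1: T = 0xA3, S = E(K, T) = 0xA0; 0xAB ⊕ 0xA0 = 0x0B.
C2: T = 0xA4, S = E(K, T) = 0xA1; 0x3D ⊕ 0xA1 = 0x9C.
C3: T = 0xA5, S = E(K, T) = 0xA2; 0x1C ⊕ 0xA2 = 0xBE.
C4: T = 0xA6, S = E(K, T) = 0xA3; 0x1D ⊕ 0xA3 = 0xBE.
C5: T = 0xA7, S = E(K, T) = 0xA4; 0x2F ⊕ 0xA4 = 0x8B.

C1 = 0x0B, C2 = 0x9C, C3 = 0xBE, C4 = 0xBE, C5 = 0x8B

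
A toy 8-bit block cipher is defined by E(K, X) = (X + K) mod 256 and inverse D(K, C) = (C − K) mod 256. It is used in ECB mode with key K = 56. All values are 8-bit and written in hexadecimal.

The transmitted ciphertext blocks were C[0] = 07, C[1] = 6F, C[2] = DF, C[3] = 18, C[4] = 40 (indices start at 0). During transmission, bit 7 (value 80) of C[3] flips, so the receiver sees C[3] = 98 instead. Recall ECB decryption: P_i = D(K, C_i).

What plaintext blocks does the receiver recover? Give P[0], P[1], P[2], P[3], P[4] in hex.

P[0] = B1, P[1] = 19, P[2] = 89, P[3] = 42, P[4] = EA

Only C[3] changed, to 98. In ECB, a change in C_i affects only P_i. Decrypting the received ciphertext:
P[0]: D(K, 07) = B1.
P[1]: D(K, 6F) = 19.
P[2]: D(K, DF) = 89.
P[3]: D(K, 98) = 42.
P[4]: D(K, 40) = EA.
Blocks that differ from the original plaintext: P[3].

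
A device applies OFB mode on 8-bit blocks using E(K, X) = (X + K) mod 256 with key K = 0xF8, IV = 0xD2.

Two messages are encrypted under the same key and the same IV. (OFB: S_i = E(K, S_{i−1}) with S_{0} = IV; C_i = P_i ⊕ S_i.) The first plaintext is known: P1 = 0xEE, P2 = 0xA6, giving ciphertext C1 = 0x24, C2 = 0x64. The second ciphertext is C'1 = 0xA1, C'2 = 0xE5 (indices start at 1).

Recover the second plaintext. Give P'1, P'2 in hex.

In OFB with a reused IV, both messages share the same keystream S_i, so C_i ⊕ C'_i = P_i ⊕ P'_i and thus P'_i = P_i ⊕ C_i ⊕ C'_i.
P'1: 0xEE ⊕ 0x24 ⊕ 0xA1 = 0x6B.
P'2: 0xA6 ⊕ 0x64 ⊕ 0xE5 = 0x27.

P'1 = 0x6B, P'2 = 0x27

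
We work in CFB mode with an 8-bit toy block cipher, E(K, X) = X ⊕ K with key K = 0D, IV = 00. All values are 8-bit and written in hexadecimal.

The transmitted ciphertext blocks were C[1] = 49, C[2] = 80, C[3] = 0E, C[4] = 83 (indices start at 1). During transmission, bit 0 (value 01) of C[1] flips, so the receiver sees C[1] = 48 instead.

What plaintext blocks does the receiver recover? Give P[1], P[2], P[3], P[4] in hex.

P[1] = 45, P[2] = C5, P[3] = 83, P[4] = 80

CFB decryption: P_i = C_i ⊕ E(K, C_{i−1}), with C_{0} = IV.
Only C[1] changed, to 48. In CFB, a change in C_i flips the same bit in P_i and garbles P_{i+1}. Decrypting the received ciphertext:
P[1]: E(K, 00) = 0D; 48 ⊕ 0D = 45.
P[2]: E(K, 48) = 45; 80 ⊕ 45 = C5.
P[3]: E(K, 80) = 8D; 0E ⊕ 8D = 83.
P[4]: E(K, 0E) = 03; 83 ⊕ 03 = 80.
Blocks that differ from the original plaintext: P[1], P[2].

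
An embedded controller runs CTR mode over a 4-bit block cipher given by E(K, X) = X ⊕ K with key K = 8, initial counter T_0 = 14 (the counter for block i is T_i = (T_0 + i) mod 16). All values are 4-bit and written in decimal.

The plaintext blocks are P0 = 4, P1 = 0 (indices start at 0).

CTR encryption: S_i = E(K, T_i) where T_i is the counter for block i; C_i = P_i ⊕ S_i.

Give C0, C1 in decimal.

C0: T = 14, S = E(K, T) = 6; 4 ⊕ 6 = 2.
C1: T = 15, S = E(K, T) = 7; 0 ⊕ 7 = 7.

C0 = 2, C1 = 7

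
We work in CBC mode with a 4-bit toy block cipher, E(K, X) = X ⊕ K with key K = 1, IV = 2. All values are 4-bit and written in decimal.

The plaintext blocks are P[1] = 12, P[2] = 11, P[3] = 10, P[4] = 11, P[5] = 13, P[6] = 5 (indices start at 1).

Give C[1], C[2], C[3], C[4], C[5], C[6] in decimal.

C[1] = 15, C[2] = 5, C[3] = 14, C[4] = 4, C[5] = 8, C[6] = 12

CBC encryption: C_i = E(K, P_i ⊕ C_{i−1}), with C_{0} = IV.
C[1]: P[1] ⊕ 2 = 14; E(K, 14) = 15.
C[2]: P[2] ⊕ 15 = 4; E(K, 4) = 5.
C[3]: P[3] ⊕ 5 = 15; E(K, 15) = 14.
C[4]: P[4] ⊕ 14 = 5; E(K, 5) = 4.
C[5]: P[5] ⊕ 4 = 9; E(K, 9) = 8.
C[6]: P[6] ⊕ 8 = 13; E(K, 13) = 12.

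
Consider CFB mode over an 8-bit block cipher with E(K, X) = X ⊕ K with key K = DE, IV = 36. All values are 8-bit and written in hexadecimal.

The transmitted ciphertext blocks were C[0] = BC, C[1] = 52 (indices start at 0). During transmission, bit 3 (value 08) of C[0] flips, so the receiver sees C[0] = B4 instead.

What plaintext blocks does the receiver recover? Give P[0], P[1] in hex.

CFB decryption: P_i = C_i ⊕ E(K, C_{i−1}), with C_{−1} = IV.
Only C[0] changed, to B4. In CFB, a change in C_i flips the same bit in P_i and garbles P_{i+1}. Decrypting the received ciphertext:
P[0]: E(K, 36) = E8; B4 ⊕ E8 = 5C.
P[1]: E(K, B4) = 6A; 52 ⊕ 6A = 38.
Blocks that differ from the original plaintext: P[0], P[1].

P[0] = 5C, P[1] = 38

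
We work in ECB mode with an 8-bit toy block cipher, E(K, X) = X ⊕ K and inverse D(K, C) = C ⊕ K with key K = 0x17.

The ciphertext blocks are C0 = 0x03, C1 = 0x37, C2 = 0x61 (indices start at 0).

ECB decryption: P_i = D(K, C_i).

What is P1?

P1 = 0x20

P1: D(K, 0x37) = 0x20.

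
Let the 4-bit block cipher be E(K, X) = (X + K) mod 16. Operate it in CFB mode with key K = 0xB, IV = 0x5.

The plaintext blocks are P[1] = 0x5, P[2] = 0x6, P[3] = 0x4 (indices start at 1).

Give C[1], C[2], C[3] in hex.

C[1] = 0x5, C[2] = 0x6, C[3] = 0x5

CFB encryption: C_i = P_i ⊕ E(K, C_{i−1}), with C_{0} = IV.
C[1]: E(K, 0x5) = 0x0; 0x5 ⊕ 0x0 = 0x5.
C[2]: E(K, 0x5) = 0x0; 0x6 ⊕ 0x0 = 0x6.
C[3]: E(K, 0x6) = 0x1; 0x4 ⊕ 0x1 = 0x5.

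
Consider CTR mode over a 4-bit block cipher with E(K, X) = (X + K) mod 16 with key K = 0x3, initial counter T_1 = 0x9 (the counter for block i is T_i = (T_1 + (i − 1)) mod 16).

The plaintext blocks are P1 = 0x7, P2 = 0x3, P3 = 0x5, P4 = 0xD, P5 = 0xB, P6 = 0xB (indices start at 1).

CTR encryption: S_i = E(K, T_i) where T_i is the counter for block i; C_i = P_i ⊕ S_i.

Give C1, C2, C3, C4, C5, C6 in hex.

C1 = 0xB, C2 = 0xE, C3 = 0xB, C4 = 0x2, C5 = 0xB, C6 = 0xA

C1: T = 0x9, S = E(K, T) = 0xC; 0x7 ⊕ 0xC = 0xB.
C2: T = 0xA, S = E(K, T) = 0xD; 0x3 ⊕ 0xD = 0xE.
C3: T = 0xB, S = E(K, T) = 0xE; 0x5 ⊕ 0xE = 0xB.
C4: T = 0xC, S = E(K, T) = 0xF; 0xD ⊕ 0xF = 0x2.
C5: T = 0xD, S = E(K, T) = 0x0; 0xB ⊕ 0x0 = 0xB.
C6: T = 0xE, S = E(K, T) = 0x1; 0xB ⊕ 0x1 = 0xA.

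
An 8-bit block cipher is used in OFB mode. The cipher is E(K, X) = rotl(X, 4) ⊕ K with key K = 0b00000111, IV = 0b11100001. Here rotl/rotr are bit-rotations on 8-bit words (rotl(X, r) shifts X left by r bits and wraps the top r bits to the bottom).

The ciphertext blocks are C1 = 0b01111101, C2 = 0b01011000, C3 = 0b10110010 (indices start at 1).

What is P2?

OFB decryption: S_i = E(K, S_{i−1}) with S_{0} = IV; P_i = C_i ⊕ S_i.
P1: S = E(K, 0b11100001) = 0b00011001; 0b01111101 ⊕ 0b00011001 = 0b01100100.
P2: S = E(K, 0b00011001) = 0b10010110; 0b01011000 ⊕ 0b10010110 = 0b11001110.

P2 = 0b11001110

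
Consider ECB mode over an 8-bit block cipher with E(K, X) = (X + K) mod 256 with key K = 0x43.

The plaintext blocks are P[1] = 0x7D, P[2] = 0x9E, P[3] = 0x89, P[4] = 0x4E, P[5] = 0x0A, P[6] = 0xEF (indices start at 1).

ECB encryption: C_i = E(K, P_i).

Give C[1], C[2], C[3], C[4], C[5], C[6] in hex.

C[1]: E(K, 0x7D) = 0xC0.
C[2]: E(K, 0x9E) = 0xE1.
C[3]: E(K, 0x89) = 0xCC.
C[4]: E(K, 0x4E) = 0x91.
C[5]: E(K, 0x0A) = 0x4D.
C[6]: E(K, 0xEF) = 0x32.

C[1] = 0xC0, C[2] = 0xE1, C[3] = 0xCC, C[4] = 0x91, C[5] = 0x4D, C[6] = 0x32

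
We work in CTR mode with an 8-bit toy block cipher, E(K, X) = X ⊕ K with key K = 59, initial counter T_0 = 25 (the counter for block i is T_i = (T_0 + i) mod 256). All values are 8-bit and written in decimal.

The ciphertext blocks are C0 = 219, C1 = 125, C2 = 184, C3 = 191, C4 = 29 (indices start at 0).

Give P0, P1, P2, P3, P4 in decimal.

CTR decryption: S_i = E(K, T_i) where T_i is the counter for block i; P_i = C_i ⊕ S_i.
P0: T = 25, S = E(K, T) = 34; 219 ⊕ 34 = 249.
P1: T = 26, S = E(K, T) = 33; 125 ⊕ 33 = 92.
P2: T = 27, S = E(K, T) = 32; 184 ⊕ 32 = 152.
P3: T = 28, S = E(K, T) = 39; 191 ⊕ 39 = 152.
P4: T = 29, S = E(K, T) = 38; 29 ⊕ 38 = 59.

P0 = 249, P1 = 92, P2 = 152, P3 = 152, P4 = 59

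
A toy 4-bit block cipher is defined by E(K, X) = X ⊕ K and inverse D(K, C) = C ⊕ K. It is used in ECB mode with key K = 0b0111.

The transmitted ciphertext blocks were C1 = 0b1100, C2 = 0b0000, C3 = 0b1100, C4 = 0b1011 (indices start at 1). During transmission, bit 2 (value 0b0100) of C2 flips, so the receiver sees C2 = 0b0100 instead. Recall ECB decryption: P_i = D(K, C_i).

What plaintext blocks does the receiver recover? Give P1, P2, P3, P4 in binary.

Only C2 changed, to 0b0100. In ECB, a change in C_i affects only P_i. Decrypting the received ciphertext:
P1: D(K, 0b1100) = 0b1011.
P2: D(K, 0b0100) = 0b0011.
P3: D(K, 0b1100) = 0b1011.
P4: D(K, 0b1011) = 0b1100.
Blocks that differ from the original plaintext: P2.

P1 = 0b1011, P2 = 0b0011, P3 = 0b1011, P4 = 0b1100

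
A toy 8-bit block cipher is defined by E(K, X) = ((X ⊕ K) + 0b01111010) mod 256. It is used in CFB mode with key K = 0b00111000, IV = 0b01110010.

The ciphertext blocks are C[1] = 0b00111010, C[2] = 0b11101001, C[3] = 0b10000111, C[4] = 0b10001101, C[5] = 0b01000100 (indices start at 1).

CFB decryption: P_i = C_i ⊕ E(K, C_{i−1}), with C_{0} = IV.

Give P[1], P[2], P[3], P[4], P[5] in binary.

P[1]: E(K, 0b01110010) = 0b11000100; 0b00111010 ⊕ 0b11000100 = 0b11111110.
P[2]: E(K, 0b00111010) = 0b01111100; 0b11101001 ⊕ 0b01111100 = 0b10010101.
P[3]: E(K, 0b11101001) = 0b01001011; 0b10000111 ⊕ 0b01001011 = 0b11001100.
P[4]: E(K, 0b10000111) = 0b00111001; 0b10001101 ⊕ 0b00111001 = 0b10110100.
P[5]: E(K, 0b10001101) = 0b00101111; 0b01000100 ⊕ 0b00101111 = 0b01101011.

P[1] = 0b11111110, P[2] = 0b10010101, P[3] = 0b11001100, P[4] = 0b10110100, P[5] = 0b01101011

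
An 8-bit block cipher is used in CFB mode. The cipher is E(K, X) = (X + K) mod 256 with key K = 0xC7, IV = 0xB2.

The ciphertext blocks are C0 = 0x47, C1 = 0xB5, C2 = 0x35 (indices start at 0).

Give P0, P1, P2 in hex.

CFB decryption: P_i = C_i ⊕ E(K, C_{i−1}), with C_{−1} = IV.
P0: E(K, 0xB2) = 0x79; 0x47 ⊕ 0x79 = 0x3E.
P1: E(K, 0x47) = 0x0E; 0xB5 ⊕ 0x0E = 0xBB.
P2: E(K, 0xB5) = 0x7C; 0x35 ⊕ 0x7C = 0x49.

P0 = 0x3E, P1 = 0xBB, P2 = 0x49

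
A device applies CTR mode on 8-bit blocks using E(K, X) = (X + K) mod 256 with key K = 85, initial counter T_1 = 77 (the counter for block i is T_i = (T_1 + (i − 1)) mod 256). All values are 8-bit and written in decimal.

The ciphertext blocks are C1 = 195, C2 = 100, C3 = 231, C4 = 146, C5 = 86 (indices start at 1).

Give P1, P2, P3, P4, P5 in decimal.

CTR decryption: S_i = E(K, T_i) where T_i is the counter for block i; P_i = C_i ⊕ S_i.
P1: T = 77, S = E(K, T) = 162; 195 ⊕ 162 = 97.
P2: T = 78, S = E(K, T) = 163; 100 ⊕ 163 = 199.
P3: T = 79, S = E(K, T) = 164; 231 ⊕ 164 = 67.
P4: T = 80, S = E(K, T) = 165; 146 ⊕ 165 = 55.
P5: T = 81, S = E(K, T) = 166; 86 ⊕ 166 = 240.

P1 = 97, P2 = 199, P3 = 67, P4 = 55, P5 = 240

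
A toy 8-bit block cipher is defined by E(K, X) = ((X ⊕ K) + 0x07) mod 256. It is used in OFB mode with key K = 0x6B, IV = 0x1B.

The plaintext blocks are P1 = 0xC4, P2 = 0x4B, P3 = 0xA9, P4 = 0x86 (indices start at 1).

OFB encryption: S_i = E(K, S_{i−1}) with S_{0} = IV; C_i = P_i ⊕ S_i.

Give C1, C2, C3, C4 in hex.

C1: S = E(K, 0x1B) = 0x77; 0xC4 ⊕ 0x77 = 0xB3.
C2: S = E(K, 0x77) = 0x23; 0x4B ⊕ 0x23 = 0x68.
C3: S = E(K, 0x23) = 0x4F; 0xA9 ⊕ 0x4F = 0xE6.
C4: S = E(K, 0x4F) = 0x2B; 0x86 ⊕ 0x2B = 0xAD.

C1 = 0xB3, C2 = 0x68, C3 = 0xE6, C4 = 0xAD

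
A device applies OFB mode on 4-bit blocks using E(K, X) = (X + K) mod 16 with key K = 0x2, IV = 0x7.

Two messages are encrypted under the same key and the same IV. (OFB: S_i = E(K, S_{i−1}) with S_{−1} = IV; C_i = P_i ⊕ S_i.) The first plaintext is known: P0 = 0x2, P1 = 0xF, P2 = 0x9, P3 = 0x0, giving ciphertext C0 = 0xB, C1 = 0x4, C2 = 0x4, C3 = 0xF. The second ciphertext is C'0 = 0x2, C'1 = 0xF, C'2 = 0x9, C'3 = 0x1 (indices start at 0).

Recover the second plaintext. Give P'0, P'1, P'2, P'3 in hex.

In OFB with a reused IV, both messages share the same keystream S_i, so C_i ⊕ C'_i = P_i ⊕ P'_i and thus P'_i = P_i ⊕ C_i ⊕ C'_i.
P'0: 0x2 ⊕ 0xB ⊕ 0x2 = 0xB.
P'1: 0xF ⊕ 0x4 ⊕ 0xF = 0x4.
P'2: 0x9 ⊕ 0x4 ⊕ 0x9 = 0x4.
P'3: 0x0 ⊕ 0xF ⊕ 0x1 = 0xE.

P'0 = 0xB, P'1 = 0x4, P'2 = 0x4, P'3 = 0xE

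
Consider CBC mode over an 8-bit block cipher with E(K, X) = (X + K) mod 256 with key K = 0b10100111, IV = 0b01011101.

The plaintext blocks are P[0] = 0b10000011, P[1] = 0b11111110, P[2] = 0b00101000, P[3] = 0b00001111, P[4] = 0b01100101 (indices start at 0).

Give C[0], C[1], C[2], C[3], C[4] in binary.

CBC encryption: C_i = E(K, P_i ⊕ C_{i−1}), with C_{−1} = IV.
C[0]: P[0] ⊕ 0b01011101 = 0b11011110; E(K, 0b11011110) = 0b10000101.
C[1]: P[1] ⊕ 0b10000101 = 0b01111011; E(K, 0b01111011) = 0b00100010.
C[2]: P[2] ⊕ 0b00100010 = 0b00001010; E(K, 0b00001010) = 0b10110001.
C[3]: P[3] ⊕ 0b10110001 = 0b10111110; E(K, 0b10111110) = 0b01100101.
C[4]: P[4] ⊕ 0b01100101 = 0b00000000; E(K, 0b00000000) = 0b10100111.

C[0] = 0b10000101, C[1] = 0b00100010, C[2] = 0b10110001, C[3] = 0b01100101, C[4] = 0b10100111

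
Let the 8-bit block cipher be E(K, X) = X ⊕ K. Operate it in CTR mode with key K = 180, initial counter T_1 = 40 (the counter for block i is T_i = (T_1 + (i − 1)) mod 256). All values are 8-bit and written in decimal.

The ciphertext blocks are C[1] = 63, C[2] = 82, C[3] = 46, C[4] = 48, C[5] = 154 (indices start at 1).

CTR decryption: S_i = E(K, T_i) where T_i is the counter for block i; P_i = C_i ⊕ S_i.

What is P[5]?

P[5] = 2

P[5]: T = 44, S = E(K, T) = 152; 154 ⊕ 152 = 2.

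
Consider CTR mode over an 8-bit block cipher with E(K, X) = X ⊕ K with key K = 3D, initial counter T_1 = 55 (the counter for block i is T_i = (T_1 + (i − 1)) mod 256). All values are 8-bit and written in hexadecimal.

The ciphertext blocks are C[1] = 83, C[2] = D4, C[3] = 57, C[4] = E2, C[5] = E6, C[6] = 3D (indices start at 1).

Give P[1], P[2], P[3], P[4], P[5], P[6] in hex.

P[1] = EB, P[2] = BF, P[3] = 3D, P[4] = 87, P[5] = 82, P[6] = 5A

CTR decryption: S_i = E(K, T_i) where T_i is the counter for block i; P_i = C_i ⊕ S_i.
P[1]: T = 55, S = E(K, T) = 68; 83 ⊕ 68 = EB.
P[2]: T = 56, S = E(K, T) = 6B; D4 ⊕ 6B = BF.
P[3]: T = 57, S = E(K, T) = 6A; 57 ⊕ 6A = 3D.
P[4]: T = 58, S = E(K, T) = 65; E2 ⊕ 65 = 87.
P[5]: T = 59, S = E(K, T) = 64; E6 ⊕ 64 = 82.
P[6]: T = 5A, S = E(K, T) = 67; 3D ⊕ 67 = 5A.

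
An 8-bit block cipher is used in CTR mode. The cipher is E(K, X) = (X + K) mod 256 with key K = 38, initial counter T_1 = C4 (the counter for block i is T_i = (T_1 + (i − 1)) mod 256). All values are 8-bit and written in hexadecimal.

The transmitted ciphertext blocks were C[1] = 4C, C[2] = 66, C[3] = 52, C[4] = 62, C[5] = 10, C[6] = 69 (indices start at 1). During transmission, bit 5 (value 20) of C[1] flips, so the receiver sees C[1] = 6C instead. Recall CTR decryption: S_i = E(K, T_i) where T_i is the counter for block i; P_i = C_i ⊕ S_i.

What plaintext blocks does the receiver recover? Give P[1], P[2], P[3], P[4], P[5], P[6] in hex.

P[1] = 90, P[2] = 9B, P[3] = AC, P[4] = 9D, P[5] = 10, P[6] = 68

Only C[1] changed, to 6C. In CTR, a change in C_i flips the same bit in P_i only; the keystream is unaffected. Decrypting the received ciphertext:
P[1]: T = C4, S = E(K, T) = FC; 6C ⊕ FC = 90.
P[2]: T = C5, S = E(K, T) = FD; 66 ⊕ FD = 9B.
P[3]: T = C6, S = E(K, T) = FE; 52 ⊕ FE = AC.
P[4]: T = C7, S = E(K, T) = FF; 62 ⊕ FF = 9D.
P[5]: T = C8, S = E(K, T) = 00; 10 ⊕ 00 = 10.
P[6]: T = C9, S = E(K, T) = 01; 69 ⊕ 01 = 68.
Blocks that differ from the original plaintext: P[1].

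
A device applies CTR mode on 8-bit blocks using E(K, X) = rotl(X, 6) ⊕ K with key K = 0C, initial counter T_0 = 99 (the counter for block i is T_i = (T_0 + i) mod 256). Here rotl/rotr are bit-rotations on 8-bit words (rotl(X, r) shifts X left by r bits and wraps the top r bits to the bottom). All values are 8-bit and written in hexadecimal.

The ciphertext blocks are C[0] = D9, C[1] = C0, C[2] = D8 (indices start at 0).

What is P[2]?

P[2] = 32

CTR decryption: S_i = E(K, T_i) where T_i is the counter for block i; P_i = C_i ⊕ S_i.
P[2]: T = 9B, S = E(K, T) = EA; D8 ⊕ EA = 32.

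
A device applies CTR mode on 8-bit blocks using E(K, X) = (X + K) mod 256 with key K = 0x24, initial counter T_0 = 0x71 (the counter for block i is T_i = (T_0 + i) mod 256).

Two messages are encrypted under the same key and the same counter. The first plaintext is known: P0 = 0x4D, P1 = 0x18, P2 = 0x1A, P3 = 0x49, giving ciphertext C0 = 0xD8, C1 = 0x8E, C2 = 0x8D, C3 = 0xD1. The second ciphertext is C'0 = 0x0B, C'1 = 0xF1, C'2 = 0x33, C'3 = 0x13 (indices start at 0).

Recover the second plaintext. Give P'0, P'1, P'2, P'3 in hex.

P'0 = 0x9E, P'1 = 0x67, P'2 = 0xA4, P'3 = 0x8B

In CTR with a reused counter, both messages share the same keystream S_i, so C_i ⊕ C'_i = P_i ⊕ P'_i and thus P'_i = P_i ⊕ C_i ⊕ C'_i.
P'0: 0x4D ⊕ 0xD8 ⊕ 0x0B = 0x9E.
P'1: 0x18 ⊕ 0x8E ⊕ 0xF1 = 0x67.
P'2: 0x1A ⊕ 0x8D ⊕ 0x33 = 0xA4.
P'3: 0x49 ⊕ 0xD1 ⊕ 0x13 = 0x8B.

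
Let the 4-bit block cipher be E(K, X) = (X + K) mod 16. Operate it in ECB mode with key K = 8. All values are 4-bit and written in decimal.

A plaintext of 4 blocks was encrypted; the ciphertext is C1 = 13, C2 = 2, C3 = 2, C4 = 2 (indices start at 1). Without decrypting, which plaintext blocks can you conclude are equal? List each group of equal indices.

P2 = P3 = P4

ECB encrypts each block independently with the same key, so equal ciphertext blocks imply equal plaintext blocks.
C2 = C3 = C4 = 2, so P2 = P3 = P4.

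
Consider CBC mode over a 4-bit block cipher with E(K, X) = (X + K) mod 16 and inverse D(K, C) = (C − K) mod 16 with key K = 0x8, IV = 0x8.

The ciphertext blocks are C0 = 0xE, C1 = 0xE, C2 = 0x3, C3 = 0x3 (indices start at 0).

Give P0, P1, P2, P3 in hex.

CBC decryption: P_i = D(K, C_i) ⊕ C_{i−1}, with C_{−1} = IV.
P0: D(K, 0xE) = 0x6; 0x6 ⊕ 0x8 = 0xE.
P1: D(K, 0xE) = 0x6; 0x6 ⊕ 0xE = 0x8.
P2: D(K, 0x3) = 0xB; 0xB ⊕ 0xE = 0x5.
P3: D(K, 0x3) = 0xB; 0xB ⊕ 0x3 = 0x8.

P0 = 0xE, P1 = 0x8, P2 = 0x5, P3 = 0x8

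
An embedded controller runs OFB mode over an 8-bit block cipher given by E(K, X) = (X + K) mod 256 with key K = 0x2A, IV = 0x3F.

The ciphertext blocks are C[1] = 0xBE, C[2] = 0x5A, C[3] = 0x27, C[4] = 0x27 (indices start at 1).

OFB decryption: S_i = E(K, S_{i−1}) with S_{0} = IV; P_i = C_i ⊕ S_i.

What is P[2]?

P[2] = 0xC9

P[1]: S = E(K, 0x3F) = 0x69; 0xBE ⊕ 0x69 = 0xD7.
P[2]: S = E(K, 0x69) = 0x93; 0x5A ⊕ 0x93 = 0xC9.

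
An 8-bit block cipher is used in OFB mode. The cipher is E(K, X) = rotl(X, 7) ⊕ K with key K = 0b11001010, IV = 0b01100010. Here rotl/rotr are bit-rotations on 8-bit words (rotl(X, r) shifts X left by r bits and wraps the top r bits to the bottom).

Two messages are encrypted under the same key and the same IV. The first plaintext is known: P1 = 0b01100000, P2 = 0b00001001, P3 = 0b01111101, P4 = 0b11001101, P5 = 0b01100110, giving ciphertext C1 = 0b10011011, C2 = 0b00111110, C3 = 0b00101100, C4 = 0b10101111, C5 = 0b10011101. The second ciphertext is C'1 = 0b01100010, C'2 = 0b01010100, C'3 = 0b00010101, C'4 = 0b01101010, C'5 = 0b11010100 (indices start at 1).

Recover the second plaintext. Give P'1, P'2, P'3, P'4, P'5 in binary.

In OFB with a reused IV, both messages share the same keystream S_i, so C_i ⊕ C'_i = P_i ⊕ P'_i and thus P'_i = P_i ⊕ C_i ⊕ C'_i.
P'1: 0b01100000 ⊕ 0b10011011 ⊕ 0b01100010 = 0b10011001.
P'2: 0b00001001 ⊕ 0b00111110 ⊕ 0b01010100 = 0b01100011.
P'3: 0b01111101 ⊕ 0b00101100 ⊕ 0b00010101 = 0b01000100.
P'4: 0b11001101 ⊕ 0b10101111 ⊕ 0b01101010 = 0b00001000.
P'5: 0b01100110 ⊕ 0b10011101 ⊕ 0b11010100 = 0b00101111.

P'1 = 0b10011001, P'2 = 0b01100011, P'3 = 0b01000100, P'4 = 0b00001000, P'5 = 0b00101111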